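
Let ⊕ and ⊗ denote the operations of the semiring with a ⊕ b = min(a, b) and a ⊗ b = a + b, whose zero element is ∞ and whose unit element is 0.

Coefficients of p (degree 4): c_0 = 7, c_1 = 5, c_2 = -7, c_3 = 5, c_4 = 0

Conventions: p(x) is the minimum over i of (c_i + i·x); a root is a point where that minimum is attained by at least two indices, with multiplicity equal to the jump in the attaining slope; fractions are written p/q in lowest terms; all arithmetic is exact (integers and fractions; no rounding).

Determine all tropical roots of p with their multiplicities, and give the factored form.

hull edge (i=0, c=7) to (i=2, c=-7): slope -7, span 2
hull edge (i=2, c=-7) to (i=4, c=0): slope 7/2, span 2
Factored form: p(x) = 0 ⊗ (x ⊕ (-7/2)) ⊗ (x ⊕ (-7/2)) ⊗ (x ⊕ 7) ⊗ (x ⊕ 7)
Answer: roots = -7/2 (mult 2), 7 (mult 2)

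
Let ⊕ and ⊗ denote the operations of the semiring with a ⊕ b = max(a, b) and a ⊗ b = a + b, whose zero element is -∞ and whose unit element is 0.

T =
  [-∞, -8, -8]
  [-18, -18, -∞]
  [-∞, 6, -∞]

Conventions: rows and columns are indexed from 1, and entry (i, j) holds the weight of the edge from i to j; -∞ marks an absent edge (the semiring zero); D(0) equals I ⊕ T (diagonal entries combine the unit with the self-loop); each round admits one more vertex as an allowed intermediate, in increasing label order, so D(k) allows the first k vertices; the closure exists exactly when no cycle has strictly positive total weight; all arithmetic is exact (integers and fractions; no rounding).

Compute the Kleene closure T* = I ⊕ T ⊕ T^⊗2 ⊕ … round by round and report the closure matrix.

D(0):
  [0, -8, -8]
  [-18, 0, -∞]
  [-∞, 6, 0]
D(1):
  [0, -8, -8]
  [-18, 0, -26]
  [-∞, 6, 0]
D(2):
  [0, -8, -8]
  [-18, 0, -26]
  [-12, 6, 0]
D(3):
  [0, -2, -8]
  [-18, 0, -26]
  [-12, 6, 0]
Answer: T* = [[0, -2, -8], [-18, 0, -26], [-12, 6, 0]]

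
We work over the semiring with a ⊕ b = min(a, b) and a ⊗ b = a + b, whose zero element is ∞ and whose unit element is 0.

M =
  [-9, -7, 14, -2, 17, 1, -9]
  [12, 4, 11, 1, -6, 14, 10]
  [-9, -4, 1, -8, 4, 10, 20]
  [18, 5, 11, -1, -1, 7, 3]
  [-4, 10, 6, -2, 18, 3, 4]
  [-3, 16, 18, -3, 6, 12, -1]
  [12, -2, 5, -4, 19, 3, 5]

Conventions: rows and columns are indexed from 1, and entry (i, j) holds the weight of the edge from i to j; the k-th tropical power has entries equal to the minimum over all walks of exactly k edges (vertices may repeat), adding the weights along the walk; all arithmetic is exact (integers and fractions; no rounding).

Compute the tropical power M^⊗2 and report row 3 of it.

M^⊗2:
  [-18, -16, -4, -13, -13, -8, -18]
  [-10, 4, 0, -8, -2, -3, -2]
  [-18, -16, 2, -11, -10, -8, -18]
  [-5, 1, 5, -3, -2, 2, 2]
  [-13, -11, 7, -6, -3, -3, -13]
  [-12, -10, 4, -5, -4, -2, -12]
  [-4, 1, 6, -5, -8, 3, -1]
Answer: row 3 of M^⊗2 = [-18, -16, 2, -11, -10, -8, -18]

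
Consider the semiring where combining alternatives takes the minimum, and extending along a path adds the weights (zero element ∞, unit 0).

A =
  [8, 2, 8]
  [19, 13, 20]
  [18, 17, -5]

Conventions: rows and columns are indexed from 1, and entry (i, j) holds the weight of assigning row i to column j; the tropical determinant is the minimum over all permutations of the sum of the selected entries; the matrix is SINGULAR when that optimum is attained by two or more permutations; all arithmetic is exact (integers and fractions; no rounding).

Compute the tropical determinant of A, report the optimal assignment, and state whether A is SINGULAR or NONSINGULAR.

σ = (1, 2, 3): 8 + 13 + (-5) = 16
σ = (1, 3, 2): 8 + 20 + 17 = 45
σ = (2, 1, 3): 2 + 19 + (-5) = 16
σ = (2, 3, 1): 2 + 20 + 18 = 40
σ = (3, 1, 2): 8 + 19 + 17 = 44
σ = (3, 2, 1): 8 + 13 + 18 = 39
Optimal value attained by: σ = (1, 2, 3).
Answer: det⊕(A) = 16; verdict: SINGULAR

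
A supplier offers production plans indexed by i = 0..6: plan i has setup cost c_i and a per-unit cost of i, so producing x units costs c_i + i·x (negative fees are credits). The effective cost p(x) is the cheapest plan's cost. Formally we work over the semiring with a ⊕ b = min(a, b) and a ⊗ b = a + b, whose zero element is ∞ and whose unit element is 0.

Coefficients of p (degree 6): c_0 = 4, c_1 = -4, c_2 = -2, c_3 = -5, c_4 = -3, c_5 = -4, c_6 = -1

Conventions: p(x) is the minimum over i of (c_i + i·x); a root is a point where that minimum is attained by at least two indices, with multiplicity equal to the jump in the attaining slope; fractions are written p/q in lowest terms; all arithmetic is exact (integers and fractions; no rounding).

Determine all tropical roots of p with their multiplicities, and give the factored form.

hull edge (i=0, c=4) to (i=1, c=-4): slope -8, span 1
hull edge (i=1, c=-4) to (i=3, c=-5): slope -1/2, span 2
hull edge (i=3, c=-5) to (i=5, c=-4): slope 1/2, span 2
hull edge (i=5, c=-4) to (i=6, c=-1): slope 3, span 1
Factored form: p(x) = -1 ⊗ (x ⊕ (-3)) ⊗ (x ⊕ (-1/2)) ⊗ (x ⊕ (-1/2)) ⊗ (x ⊕ 1/2) ⊗ (x ⊕ 1/2) ⊗ (x ⊕ 8)
Answer: roots = -3 (mult 1), -1/2 (mult 2), 1/2 (mult 2), 8 (mult 1)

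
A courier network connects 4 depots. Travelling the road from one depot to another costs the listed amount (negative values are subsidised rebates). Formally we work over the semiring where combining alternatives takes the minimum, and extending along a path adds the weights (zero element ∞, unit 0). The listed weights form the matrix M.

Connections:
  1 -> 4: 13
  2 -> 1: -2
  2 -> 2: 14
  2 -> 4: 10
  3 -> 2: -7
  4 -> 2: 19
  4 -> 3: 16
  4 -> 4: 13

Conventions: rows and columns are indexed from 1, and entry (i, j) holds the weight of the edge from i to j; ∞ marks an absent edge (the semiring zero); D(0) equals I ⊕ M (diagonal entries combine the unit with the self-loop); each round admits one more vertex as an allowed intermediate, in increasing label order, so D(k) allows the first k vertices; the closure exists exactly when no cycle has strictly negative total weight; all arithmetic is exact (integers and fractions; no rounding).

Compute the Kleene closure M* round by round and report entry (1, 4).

D(0):
  [0, ∞, ∞, 13]
  [-2, 0, ∞, 10]
  [∞, -7, 0, ∞]
  [∞, 19, 16, 0]
D(1):
  [0, ∞, ∞, 13]
  [-2, 0, ∞, 10]
  [∞, -7, 0, ∞]
  [∞, 19, 16, 0]
D(2):
  [0, ∞, ∞, 13]
  [-2, 0, ∞, 10]
  [-9, -7, 0, 3]
  [17, 19, 16, 0]
D(3):
  [0, ∞, ∞, 13]
  [-2, 0, ∞, 10]
  [-9, -7, 0, 3]
  [7, 9, 16, 0]
D(4):
  [0, 22, 29, 13]
  [-2, 0, 26, 10]
  [-9, -7, 0, 3]
  [7, 9, 16, 0]
Answer: M*[1][4] = 13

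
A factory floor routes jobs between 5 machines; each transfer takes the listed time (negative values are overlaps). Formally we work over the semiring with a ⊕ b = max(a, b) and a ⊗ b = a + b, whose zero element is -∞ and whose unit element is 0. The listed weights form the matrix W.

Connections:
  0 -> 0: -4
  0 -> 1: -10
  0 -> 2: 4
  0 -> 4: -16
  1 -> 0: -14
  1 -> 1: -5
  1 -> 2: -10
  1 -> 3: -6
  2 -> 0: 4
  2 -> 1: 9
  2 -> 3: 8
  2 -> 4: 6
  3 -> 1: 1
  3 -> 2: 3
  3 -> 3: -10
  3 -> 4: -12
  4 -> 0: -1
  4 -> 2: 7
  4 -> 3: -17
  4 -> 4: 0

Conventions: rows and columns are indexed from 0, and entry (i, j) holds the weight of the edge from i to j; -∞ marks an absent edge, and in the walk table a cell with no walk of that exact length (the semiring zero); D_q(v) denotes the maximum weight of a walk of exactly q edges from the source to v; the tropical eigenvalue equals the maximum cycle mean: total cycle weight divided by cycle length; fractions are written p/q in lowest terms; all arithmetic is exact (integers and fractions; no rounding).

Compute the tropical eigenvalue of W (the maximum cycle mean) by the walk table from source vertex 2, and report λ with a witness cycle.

q=0: [-∞, -∞, 0, -∞, -∞]
q=1: [4, 9, -∞, 8, 6]
q=2: [5, 9, 13, 3, 6]
q=3: [17, 22, 13, 21, 19]
q=4: [18, 22, 26, 21, 19]
q=5: [30, 35, 26, 34, 32]
Optimal cycle mean attained by: cycle 2->4->2, total 6 + 7, length 2.
Answer: λ = 13/2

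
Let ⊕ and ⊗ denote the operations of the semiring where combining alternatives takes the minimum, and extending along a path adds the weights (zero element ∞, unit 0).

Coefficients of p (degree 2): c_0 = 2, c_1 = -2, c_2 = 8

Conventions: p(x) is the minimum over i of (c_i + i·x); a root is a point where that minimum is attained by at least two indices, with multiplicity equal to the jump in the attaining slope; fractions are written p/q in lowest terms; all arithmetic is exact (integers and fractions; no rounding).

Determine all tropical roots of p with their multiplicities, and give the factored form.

hull edge (i=0, c=2) to (i=1, c=-2): slope -4, span 1
hull edge (i=1, c=-2) to (i=2, c=8): slope 10, span 1
Factored form: p(x) = 8 ⊗ (x ⊕ (-10)) ⊗ (x ⊕ 4)
Answer: roots = -10 (mult 1), 4 (mult 1)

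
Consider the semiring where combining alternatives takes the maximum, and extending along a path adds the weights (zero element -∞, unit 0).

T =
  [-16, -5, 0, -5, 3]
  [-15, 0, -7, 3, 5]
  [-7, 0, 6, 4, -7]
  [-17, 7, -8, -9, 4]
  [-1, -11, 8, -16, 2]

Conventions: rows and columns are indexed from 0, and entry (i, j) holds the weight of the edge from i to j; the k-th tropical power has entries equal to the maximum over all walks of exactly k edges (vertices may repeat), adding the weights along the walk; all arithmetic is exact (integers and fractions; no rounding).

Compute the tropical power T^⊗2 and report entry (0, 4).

T^⊗2:
  [2, 2, 11, 4, 5]
  [4, 10, 13, 3, 7]
  [-1, 11, 12, 10, 8]
  [3, 7, 12, 10, 12]
  [1, 8, 14, 12, 4]
Key observation: the optimum is the walk 0->4->4, with weight 3 + 2 = 5.
Optimal value attained by: walk 0->4->4.
Answer: (T^⊗2)[0][4] = 5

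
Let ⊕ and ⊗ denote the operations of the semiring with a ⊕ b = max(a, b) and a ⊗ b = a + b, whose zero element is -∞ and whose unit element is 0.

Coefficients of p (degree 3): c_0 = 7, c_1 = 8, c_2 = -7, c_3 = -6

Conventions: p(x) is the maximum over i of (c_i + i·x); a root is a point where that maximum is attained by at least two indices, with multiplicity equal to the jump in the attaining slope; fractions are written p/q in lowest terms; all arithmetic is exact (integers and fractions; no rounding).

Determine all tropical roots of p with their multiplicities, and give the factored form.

hull edge (i=0, c=7) to (i=1, c=8): slope 1, span 1
hull edge (i=1, c=8) to (i=3, c=-6): slope -7, span 2
Factored form: p(x) = -6 ⊗ (x ⊕ (-1)) ⊗ (x ⊕ 7) ⊗ (x ⊕ 7)
Answer: roots = -1 (mult 1), 7 (mult 2)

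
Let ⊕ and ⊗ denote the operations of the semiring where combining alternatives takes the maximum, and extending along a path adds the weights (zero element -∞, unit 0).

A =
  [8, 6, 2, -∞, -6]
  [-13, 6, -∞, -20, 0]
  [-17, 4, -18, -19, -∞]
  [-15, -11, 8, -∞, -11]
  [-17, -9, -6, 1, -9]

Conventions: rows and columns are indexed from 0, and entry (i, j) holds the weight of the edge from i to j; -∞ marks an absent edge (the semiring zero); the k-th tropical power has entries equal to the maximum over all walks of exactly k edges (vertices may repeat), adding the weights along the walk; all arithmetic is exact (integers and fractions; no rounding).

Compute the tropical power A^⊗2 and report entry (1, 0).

A^⊗2:
  [16, 14, 10, -5, 6]
  [-5, 12, -6, 1, 6]
  [-9, 10, -11, -16, 4]
  [-7, 12, -10, -10, -11]
  [-9, -2, 9, -8, -9]
Key observation: the optimum is the walk 1->0->0, with weight (-13) + 8 = -5.
Optimal value attained by: walk 1->0->0.
Answer: (A^⊗2)[1][0] = -5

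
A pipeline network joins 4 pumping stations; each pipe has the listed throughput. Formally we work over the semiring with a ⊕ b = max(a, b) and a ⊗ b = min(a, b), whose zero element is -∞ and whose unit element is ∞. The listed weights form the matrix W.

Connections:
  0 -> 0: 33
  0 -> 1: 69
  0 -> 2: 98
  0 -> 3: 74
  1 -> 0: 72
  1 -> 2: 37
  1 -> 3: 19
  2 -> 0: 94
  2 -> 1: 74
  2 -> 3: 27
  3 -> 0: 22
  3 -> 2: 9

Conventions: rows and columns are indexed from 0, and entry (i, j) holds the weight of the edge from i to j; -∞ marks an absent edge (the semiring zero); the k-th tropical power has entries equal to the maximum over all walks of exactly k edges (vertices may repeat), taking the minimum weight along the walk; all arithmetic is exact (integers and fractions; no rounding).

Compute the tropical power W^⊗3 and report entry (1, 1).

W^⊗2:
  [94, 74, 37, 33]
  [37, 69, 72, 72]
  [72, 69, 94, 74]
  [22, 22, 22, 22]
W^⊗3:
  [72, 69, 94, 74]
  [72, 72, 37, 37]
  [94, 74, 72, 72]
  [22, 22, 22, 22]
Key observation: the optimum is the walk 1->0->2->1, with weight 72 min 98 min 74 = 72.
Optimal value attained by: walk 1->0->2->1.
Answer: (W^⊗3)[1][1] = 72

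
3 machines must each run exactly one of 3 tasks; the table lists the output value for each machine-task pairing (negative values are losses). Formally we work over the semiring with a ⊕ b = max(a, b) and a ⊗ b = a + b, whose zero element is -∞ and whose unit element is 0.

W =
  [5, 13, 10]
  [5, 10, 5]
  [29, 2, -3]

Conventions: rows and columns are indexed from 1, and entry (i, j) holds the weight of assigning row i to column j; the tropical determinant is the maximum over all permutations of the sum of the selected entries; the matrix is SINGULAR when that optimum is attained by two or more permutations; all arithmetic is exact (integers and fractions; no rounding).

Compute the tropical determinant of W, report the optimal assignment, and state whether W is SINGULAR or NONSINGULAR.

σ = (1, 2, 3): 5 + 10 + (-3) = 12
σ = (1, 3, 2): 5 + 5 + 2 = 12
σ = (2, 1, 3): 13 + 5 + (-3) = 15
σ = (2, 3, 1): 13 + 5 + 29 = 47
σ = (3, 1, 2): 10 + 5 + 2 = 17
σ = (3, 2, 1): 10 + 10 + 29 = 49
Optimal value attained by: σ = (3, 2, 1).
Answer: det⊕(W) = 49; verdict: NONSINGULAR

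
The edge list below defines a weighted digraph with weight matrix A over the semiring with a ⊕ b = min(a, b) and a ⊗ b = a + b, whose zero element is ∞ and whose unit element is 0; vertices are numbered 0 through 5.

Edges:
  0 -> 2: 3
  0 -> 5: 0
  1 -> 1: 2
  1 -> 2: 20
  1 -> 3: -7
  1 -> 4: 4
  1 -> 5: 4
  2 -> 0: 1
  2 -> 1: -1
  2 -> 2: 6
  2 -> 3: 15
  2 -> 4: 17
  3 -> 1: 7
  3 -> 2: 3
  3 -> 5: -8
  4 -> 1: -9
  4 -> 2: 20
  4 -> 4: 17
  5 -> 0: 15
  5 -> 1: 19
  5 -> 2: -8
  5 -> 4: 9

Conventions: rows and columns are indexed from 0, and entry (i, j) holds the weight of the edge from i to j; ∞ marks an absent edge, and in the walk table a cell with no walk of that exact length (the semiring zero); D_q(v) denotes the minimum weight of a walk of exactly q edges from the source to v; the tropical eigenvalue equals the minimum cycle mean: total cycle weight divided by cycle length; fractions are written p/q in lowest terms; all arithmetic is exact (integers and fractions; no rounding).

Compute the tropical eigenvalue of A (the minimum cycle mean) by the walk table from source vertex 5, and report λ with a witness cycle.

q=0: [∞, ∞, ∞, ∞, ∞, 0]
q=1: [15, 19, -8, ∞, 9, ∞]
q=2: [-7, -9, -2, 7, 9, 15]
q=3: [-1, -7, -4, -16, -5, -7]
q=4: [-3, -14, -15, -14, -3, -24]
q=5: [-14, -16, -32, -21, -15, -22]
q=6: [-31, -33, -30, -23, -15, -29]
Optimal cycle mean attained by: cycle 1->3->5->2->1, total (-7) + (-8) + (-8) + (-1), length 4.
Answer: λ = -6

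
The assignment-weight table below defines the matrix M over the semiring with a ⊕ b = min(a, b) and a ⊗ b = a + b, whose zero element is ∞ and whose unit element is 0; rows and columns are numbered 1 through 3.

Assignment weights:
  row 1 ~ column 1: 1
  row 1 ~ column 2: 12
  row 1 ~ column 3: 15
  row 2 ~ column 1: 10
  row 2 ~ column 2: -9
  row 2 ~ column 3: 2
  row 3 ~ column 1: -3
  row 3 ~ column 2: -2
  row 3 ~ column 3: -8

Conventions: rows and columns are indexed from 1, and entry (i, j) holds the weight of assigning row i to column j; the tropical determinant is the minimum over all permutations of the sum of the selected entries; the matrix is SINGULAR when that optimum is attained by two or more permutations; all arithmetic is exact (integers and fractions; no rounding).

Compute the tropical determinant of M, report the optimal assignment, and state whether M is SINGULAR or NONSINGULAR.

σ = (1, 2, 3): 1 + (-9) + (-8) = -16
σ = (1, 3, 2): 1 + 2 + (-2) = 1
σ = (2, 1, 3): 12 + 10 + (-8) = 14
σ = (2, 3, 1): 12 + 2 + (-3) = 11
σ = (3, 1, 2): 15 + 10 + (-2) = 23
σ = (3, 2, 1): 15 + (-9) + (-3) = 3
Optimal value attained by: σ = (1, 2, 3).
Answer: det⊕(M) = -16; verdict: NONSINGULAR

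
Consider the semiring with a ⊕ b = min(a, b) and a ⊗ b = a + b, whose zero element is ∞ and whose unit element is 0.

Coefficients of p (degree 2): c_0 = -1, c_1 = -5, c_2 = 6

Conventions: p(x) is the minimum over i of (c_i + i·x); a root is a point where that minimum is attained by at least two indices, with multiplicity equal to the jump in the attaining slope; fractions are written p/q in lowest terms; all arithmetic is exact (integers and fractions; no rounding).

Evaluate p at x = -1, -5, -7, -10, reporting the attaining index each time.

p(-1) = min(-1+0·(-1)=-1, -5+1·(-1)=-6, 6+2·(-1)=4) = -6 (attained by i=1)
p(-5) = min(-1+0·(-5)=-1, -5+1·(-5)=-10, 6+2·(-5)=-4) = -10 (attained by i=1)
p(-7) = min(-1+0·(-7)=-1, -5+1·(-7)=-12, 6+2·(-7)=-8) = -12 (attained by i=1)
p(-10) = min(-1+0·(-10)=-1, -5+1·(-10)=-15, 6+2·(-10)=-14) = -15 (attained by i=1)
Answer: p(-1) = -6; p(-5) = -10; p(-7) = -12; p(-10) = -15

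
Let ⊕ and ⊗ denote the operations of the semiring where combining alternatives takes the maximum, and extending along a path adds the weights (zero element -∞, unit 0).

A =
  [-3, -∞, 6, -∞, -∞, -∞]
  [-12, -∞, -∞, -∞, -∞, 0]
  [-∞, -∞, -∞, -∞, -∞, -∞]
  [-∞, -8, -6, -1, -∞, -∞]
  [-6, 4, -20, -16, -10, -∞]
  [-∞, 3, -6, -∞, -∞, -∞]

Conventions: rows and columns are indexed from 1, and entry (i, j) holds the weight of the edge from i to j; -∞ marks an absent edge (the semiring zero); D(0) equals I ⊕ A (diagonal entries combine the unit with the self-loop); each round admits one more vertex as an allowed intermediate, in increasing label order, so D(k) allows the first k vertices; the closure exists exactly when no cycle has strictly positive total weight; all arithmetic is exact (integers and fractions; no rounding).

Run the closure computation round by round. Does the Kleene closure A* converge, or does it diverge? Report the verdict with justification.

D(0):
  [0, -∞, 6, -∞, -∞, -∞]
  [-12, 0, -∞, -∞, -∞, 0]
  [-∞, -∞, 0, -∞, -∞, -∞]
  [-∞, -8, -6, 0, -∞, -∞]
  [-6, 4, -20, -16, 0, -∞]
  [-∞, 3, -6, -∞, -∞, 0]
D(1):
  [0, -∞, 6, -∞, -∞, -∞]
  [-12, 0, -6, -∞, -∞, 0]
  [-∞, -∞, 0, -∞, -∞, -∞]
  [-∞, -8, -6, 0, -∞, -∞]
  [-6, 4, 0, -16, 0, -∞]
  [-∞, 3, -6, -∞, -∞, 0]
Detection: at round 2, diagonal entry (6, 6) turns strictly positive.
Key observation: the cycle 6->2->6 has total weight 3 + 0, which is strictly positive.
Answer: DIVERGES — positive cycle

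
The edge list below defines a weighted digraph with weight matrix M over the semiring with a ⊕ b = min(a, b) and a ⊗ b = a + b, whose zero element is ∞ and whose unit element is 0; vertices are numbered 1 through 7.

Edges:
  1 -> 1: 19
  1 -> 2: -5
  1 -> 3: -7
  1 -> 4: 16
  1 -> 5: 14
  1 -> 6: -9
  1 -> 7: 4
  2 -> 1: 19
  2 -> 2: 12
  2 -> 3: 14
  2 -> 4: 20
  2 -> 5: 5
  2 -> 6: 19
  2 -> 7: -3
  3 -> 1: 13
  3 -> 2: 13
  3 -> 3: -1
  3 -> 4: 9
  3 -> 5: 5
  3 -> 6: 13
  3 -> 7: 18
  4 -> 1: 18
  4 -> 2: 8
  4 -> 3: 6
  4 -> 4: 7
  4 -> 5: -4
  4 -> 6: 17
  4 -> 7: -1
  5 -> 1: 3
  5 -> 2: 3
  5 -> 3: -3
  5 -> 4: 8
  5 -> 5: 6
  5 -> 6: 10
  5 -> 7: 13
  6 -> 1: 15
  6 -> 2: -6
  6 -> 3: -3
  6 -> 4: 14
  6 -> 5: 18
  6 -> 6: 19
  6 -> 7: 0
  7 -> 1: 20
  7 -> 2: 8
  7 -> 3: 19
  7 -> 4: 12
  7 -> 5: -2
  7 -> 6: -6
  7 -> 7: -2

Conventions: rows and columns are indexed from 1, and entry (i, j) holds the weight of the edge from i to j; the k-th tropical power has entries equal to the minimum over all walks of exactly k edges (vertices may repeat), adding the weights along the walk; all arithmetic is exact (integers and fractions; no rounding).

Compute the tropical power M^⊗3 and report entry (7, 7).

M^⊗2:
  [6, -15, -12, 2, -2, -2, -9]
  [8, 5, 2, 9, -5, -9, -5]
  [8, 7, -2, 8, 4, 4, 8]
  [-1, -1, -7, 4, -3, -7, -3]
  [9, -2, -4, 6, 2, -6, 0]
  [10, 6, -4, 6, -2, -6, -9]
  [1, -12, -9, 6, -4, -8, -6]
M^⊗3:
  [1, -8, -13, -3, -11, -15, -18]
  [-2, -15, -12, 3, -7, -11, -9]
  [7, -2, -3, 7, 3, -1, 4]
  [0, -13, -10, 2, -5, -10, -7]
  [5, -12, -9, 5, -2, -6, -6]
  [1, -12, -9, 3, -11, -15, -11]
  [-1, -14, -11, 0, -8, -12, -15]
Key observation: the optimum is the walk 7->6->2->7, with weight (-6) + (-6) + (-3) = -15.
Optimal value attained by: walk 7->6->2->7.
Answer: (M^⊗3)[7][7] = -15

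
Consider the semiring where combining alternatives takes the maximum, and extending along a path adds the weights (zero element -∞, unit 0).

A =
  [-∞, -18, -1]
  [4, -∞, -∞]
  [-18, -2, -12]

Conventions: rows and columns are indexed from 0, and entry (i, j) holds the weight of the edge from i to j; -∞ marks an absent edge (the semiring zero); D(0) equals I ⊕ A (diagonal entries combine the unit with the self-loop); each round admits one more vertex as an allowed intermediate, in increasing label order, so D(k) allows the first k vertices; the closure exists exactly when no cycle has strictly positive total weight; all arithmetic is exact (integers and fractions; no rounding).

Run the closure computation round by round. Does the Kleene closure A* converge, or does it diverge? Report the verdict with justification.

D(0):
  [0, -18, -1]
  [4, 0, -∞]
  [-18, -2, 0]
D(1):
  [0, -18, -1]
  [4, 0, 3]
  [-18, -2, 0]
Detection: at round 2, diagonal entry (2, 2) turns strictly positive.
Key observation: the cycle 2->1->0->2 has total weight (-2) + 4 + (-1), which is strictly positive.
Answer: DIVERGES — positive cycle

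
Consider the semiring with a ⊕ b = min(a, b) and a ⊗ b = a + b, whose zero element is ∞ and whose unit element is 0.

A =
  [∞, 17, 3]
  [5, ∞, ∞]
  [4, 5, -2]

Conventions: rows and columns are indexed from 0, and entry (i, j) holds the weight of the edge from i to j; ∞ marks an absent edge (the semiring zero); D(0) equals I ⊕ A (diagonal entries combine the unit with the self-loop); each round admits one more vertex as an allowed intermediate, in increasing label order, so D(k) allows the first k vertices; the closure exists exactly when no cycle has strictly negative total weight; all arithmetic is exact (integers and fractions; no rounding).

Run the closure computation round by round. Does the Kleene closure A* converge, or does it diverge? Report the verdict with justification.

Detection: at round 0, diagonal entry (2, 2) turns strictly negative.
Key observation: the cycle 2->2 has total weight (-2), which is strictly negative.
Answer: DIVERGES — negative cycle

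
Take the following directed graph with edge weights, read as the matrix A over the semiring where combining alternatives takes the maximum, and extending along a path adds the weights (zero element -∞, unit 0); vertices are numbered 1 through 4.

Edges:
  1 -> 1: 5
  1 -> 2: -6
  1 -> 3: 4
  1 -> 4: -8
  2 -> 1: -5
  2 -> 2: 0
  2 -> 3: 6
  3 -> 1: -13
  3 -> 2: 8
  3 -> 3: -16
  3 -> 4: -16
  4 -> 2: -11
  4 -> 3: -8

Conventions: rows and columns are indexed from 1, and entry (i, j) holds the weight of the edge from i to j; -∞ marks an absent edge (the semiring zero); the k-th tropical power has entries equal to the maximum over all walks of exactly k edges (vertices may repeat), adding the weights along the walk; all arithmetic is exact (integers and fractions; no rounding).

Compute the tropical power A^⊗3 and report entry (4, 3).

A^⊗2:
  [10, 12, 9, -3]
  [0, 14, 6, -10]
  [3, 8, 14, -21]
  [-16, 0, -5, -24]
A^⊗3:
  [15, 17, 18, 2]
  [9, 14, 20, -8]
  [8, 22, 14, -2]
  [-5, 3, 6, -21]
Key observation: the optimum is the walk 4->3->2->3, with weight (-8) + 8 + 6 = 6.
Optimal value attained by: walk 4->3->2->3.
Answer: (A^⊗3)[4][3] = 6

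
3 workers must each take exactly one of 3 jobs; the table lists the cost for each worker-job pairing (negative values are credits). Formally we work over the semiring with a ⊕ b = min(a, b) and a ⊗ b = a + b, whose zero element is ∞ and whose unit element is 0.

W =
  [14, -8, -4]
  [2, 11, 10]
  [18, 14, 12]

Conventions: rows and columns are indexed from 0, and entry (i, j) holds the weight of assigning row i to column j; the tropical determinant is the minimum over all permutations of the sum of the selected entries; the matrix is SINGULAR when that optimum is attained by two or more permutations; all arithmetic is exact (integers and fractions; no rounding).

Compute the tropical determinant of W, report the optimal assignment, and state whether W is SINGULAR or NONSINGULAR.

σ = (0, 1, 2): 14 + 11 + 12 = 37
σ = (0, 2, 1): 14 + 10 + 14 = 38
σ = (1, 0, 2): (-8) + 2 + 12 = 6
σ = (1, 2, 0): (-8) + 10 + 18 = 20
σ = (2, 0, 1): (-4) + 2 + 14 = 12
σ = (2, 1, 0): (-4) + 11 + 18 = 25
Optimal value attained by: σ = (1, 0, 2).
Answer: det⊕(W) = 6; verdict: NONSINGULAR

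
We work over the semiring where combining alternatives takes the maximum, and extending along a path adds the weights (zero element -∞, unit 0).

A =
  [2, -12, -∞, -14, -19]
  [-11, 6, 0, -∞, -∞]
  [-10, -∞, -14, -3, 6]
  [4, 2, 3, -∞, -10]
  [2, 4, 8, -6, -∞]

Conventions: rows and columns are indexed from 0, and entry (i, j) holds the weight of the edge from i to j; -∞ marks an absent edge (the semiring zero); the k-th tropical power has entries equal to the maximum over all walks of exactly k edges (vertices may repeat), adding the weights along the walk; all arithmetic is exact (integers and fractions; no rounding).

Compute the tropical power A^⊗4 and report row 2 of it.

A^⊗2:
  [4, -6, -11, -12, -17]
  [-5, 12, 6, -3, 6]
  [8, 10, 14, 0, -8]
  [6, 8, 2, 0, 9]
  [4, 10, 4, 5, 14]
A^⊗3:
  [6, 0, -6, -10, -5]
  [8, 18, 14, 3, 12]
  [10, 16, 10, 11, 20]
  [11, 14, 17, 3, 8]
  [16, 18, 22, 8, 10]
A^⊗4:
  [8, 6, 3, -8, 0]
  [14, 24, 20, 11, 20]
  [22, 24, 28, 14, 16]
  [13, 20, 16, 14, 23]
  [18, 24, 18, 19, 28]
Answer: row 2 of A^⊗4 = [22, 24, 28, 14, 16]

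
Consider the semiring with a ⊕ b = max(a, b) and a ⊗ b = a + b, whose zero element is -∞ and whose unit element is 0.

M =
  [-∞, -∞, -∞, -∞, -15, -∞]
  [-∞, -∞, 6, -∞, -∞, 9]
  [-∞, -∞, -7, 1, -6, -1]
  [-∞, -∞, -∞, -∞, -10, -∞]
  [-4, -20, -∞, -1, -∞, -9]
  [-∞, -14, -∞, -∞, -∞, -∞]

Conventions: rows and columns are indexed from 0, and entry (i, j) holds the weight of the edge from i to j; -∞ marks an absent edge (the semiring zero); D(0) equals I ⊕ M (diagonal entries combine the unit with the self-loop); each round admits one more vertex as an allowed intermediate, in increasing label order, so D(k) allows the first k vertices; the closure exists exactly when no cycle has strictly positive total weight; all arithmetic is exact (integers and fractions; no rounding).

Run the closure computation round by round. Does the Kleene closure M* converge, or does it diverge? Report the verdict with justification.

D(0):
  [0, -∞, -∞, -∞, -15, -∞]
  [-∞, 0, 6, -∞, -∞, 9]
  [-∞, -∞, 0, 1, -6, -1]
  [-∞, -∞, -∞, 0, -10, -∞]
  [-4, -20, -∞, -1, 0, -9]
  [-∞, -14, -∞, -∞, -∞, 0]
D(1):
  [0, -∞, -∞, -∞, -15, -∞]
  [-∞, 0, 6, -∞, -∞, 9]
  [-∞, -∞, 0, 1, -6, -1]
  [-∞, -∞, -∞, 0, -10, -∞]
  [-4, -20, -∞, -1, 0, -9]
  [-∞, -14, -∞, -∞, -∞, 0]
D(2):
  [0, -∞, -∞, -∞, -15, -∞]
  [-∞, 0, 6, -∞, -∞, 9]
  [-∞, -∞, 0, 1, -6, -1]
  [-∞, -∞, -∞, 0, -10, -∞]
  [-4, -20, -14, -1, 0, -9]
  [-∞, -14, -8, -∞, -∞, 0]
D(3):
  [0, -∞, -∞, -∞, -15, -∞]
  [-∞, 0, 6, 7, 0, 9]
  [-∞, -∞, 0, 1, -6, -1]
  [-∞, -∞, -∞, 0, -10, -∞]
  [-4, -20, -14, -1, 0, -9]
  [-∞, -14, -8, -7, -14, 0]
D(4):
  [0, -∞, -∞, -∞, -15, -∞]
  [-∞, 0, 6, 7, 0, 9]
  [-∞, -∞, 0, 1, -6, -1]
  [-∞, -∞, -∞, 0, -10, -∞]
  [-4, -20, -14, -1, 0, -9]
  [-∞, -14, -8, -7, -14, 0]
D(5):
  [0, -35, -29, -16, -15, -24]
  [-4, 0, 6, 7, 0, 9]
  [-10, -26, 0, 1, -6, -1]
  [-14, -30, -24, 0, -10, -19]
  [-4, -20, -14, -1, 0, -9]
  [-18, -14, -8, -7, -14, 0]
D(6):
  [0, -35, -29, -16, -15, -24]
  [-4, 0, 6, 7, 0, 9]
  [-10, -15, 0, 1, -6, -1]
  [-14, -30, -24, 0, -10, -19]
  [-4, -20, -14, -1, 0, -9]
  [-18, -14, -8, -7, -14, 0]
Key observation: every diagonal entry stays at the unit through all rounds, so no improving cycle exists.
Answer: CONVERGES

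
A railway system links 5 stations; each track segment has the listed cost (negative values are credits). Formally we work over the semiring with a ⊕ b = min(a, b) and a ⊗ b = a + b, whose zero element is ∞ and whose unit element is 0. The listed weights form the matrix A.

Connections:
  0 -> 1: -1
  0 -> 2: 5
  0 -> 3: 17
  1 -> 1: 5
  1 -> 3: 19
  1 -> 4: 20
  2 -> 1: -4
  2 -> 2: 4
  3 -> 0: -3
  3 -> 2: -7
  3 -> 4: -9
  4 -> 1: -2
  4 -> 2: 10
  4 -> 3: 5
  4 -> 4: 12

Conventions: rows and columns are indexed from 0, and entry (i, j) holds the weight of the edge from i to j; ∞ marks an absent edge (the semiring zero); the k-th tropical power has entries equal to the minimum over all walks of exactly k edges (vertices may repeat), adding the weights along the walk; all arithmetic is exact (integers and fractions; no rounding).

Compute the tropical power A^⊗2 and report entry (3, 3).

A^⊗2:
  [14, 1, 9, 18, 8]
  [16, 10, 12, 24, 10]
  [∞, 0, 8, 15, 16]
  [∞, -11, -3, -4, 3]
  [2, 3, -2, 17, -4]
Key observation: the optimum is the walk 3->4->3, with weight (-9) + 5 = -4.
Optimal value attained by: walk 3->4->3.
Answer: (A^⊗2)[3][3] = -4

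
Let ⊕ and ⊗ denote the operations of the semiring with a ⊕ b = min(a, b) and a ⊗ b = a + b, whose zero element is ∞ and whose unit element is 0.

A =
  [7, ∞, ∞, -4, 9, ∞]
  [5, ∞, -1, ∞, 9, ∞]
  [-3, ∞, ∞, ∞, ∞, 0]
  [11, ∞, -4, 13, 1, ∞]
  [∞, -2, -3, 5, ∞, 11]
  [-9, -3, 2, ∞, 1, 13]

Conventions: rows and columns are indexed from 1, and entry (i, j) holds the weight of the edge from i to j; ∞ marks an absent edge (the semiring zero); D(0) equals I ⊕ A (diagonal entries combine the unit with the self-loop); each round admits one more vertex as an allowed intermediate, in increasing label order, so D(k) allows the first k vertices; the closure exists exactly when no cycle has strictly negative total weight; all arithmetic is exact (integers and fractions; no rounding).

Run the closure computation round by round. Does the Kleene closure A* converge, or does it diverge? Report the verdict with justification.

D(0):
  [0, ∞, ∞, -4, 9, ∞]
  [5, 0, -1, ∞, 9, ∞]
  [-3, ∞, 0, ∞, ∞, 0]
  [11, ∞, -4, 0, 1, ∞]
  [∞, -2, -3, 5, 0, 11]
  [-9, -3, 2, ∞, 1, 0]
D(1):
  [0, ∞, ∞, -4, 9, ∞]
  [5, 0, -1, 1, 9, ∞]
  [-3, ∞, 0, -7, 6, 0]
  [11, ∞, -4, 0, 1, ∞]
  [∞, -2, -3, 5, 0, 11]
  [-9, -3, 2, -13, 0, 0]
D(2):
  [0, ∞, ∞, -4, 9, ∞]
  [5, 0, -1, 1, 9, ∞]
  [-3, ∞, 0, -7, 6, 0]
  [11, ∞, -4, 0, 1, ∞]
  [3, -2, -3, -1, 0, 11]
  [-9, -3, -4, -13, 0, 0]
Detection: at round 3, diagonal entry (4, 4) turns strictly negative.
Key observation: the cycle 4->3->1->4 has total weight (-4) + (-3) + (-4), which is strictly negative.
Answer: DIVERGES — negative cycle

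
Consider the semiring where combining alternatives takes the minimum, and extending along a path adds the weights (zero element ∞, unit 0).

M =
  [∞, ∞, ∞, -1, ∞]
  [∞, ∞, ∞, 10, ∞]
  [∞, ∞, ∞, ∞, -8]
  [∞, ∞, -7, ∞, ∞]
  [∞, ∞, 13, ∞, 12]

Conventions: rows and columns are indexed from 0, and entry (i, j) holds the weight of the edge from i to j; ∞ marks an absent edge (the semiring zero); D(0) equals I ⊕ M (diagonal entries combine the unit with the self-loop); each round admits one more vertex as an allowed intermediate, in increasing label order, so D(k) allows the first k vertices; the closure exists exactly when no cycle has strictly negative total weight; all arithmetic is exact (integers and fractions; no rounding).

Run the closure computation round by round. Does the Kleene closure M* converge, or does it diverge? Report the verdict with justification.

D(0):
  [0, ∞, ∞, -1, ∞]
  [∞, 0, ∞, 10, ∞]
  [∞, ∞, 0, ∞, -8]
  [∞, ∞, -7, 0, ∞]
  [∞, ∞, 13, ∞, 0]
D(1):
  [0, ∞, ∞, -1, ∞]
  [∞, 0, ∞, 10, ∞]
  [∞, ∞, 0, ∞, -8]
  [∞, ∞, -7, 0, ∞]
  [∞, ∞, 13, ∞, 0]
D(2):
  [0, ∞, ∞, -1, ∞]
  [∞, 0, ∞, 10, ∞]
  [∞, ∞, 0, ∞, -8]
  [∞, ∞, -7, 0, ∞]
  [∞, ∞, 13, ∞, 0]
D(3):
  [0, ∞, ∞, -1, ∞]
  [∞, 0, ∞, 10, ∞]
  [∞, ∞, 0, ∞, -8]
  [∞, ∞, -7, 0, -15]
  [∞, ∞, 13, ∞, 0]
D(4):
  [0, ∞, -8, -1, -16]
  [∞, 0, 3, 10, -5]
  [∞, ∞, 0, ∞, -8]
  [∞, ∞, -7, 0, -15]
  [∞, ∞, 13, ∞, 0]
D(5):
  [0, ∞, -8, -1, -16]
  [∞, 0, 3, 10, -5]
  [∞, ∞, 0, ∞, -8]
  [∞, ∞, -7, 0, -15]
  [∞, ∞, 13, ∞, 0]
Key observation: every diagonal entry stays at the unit through all rounds, so no improving cycle exists.
Answer: CONVERGES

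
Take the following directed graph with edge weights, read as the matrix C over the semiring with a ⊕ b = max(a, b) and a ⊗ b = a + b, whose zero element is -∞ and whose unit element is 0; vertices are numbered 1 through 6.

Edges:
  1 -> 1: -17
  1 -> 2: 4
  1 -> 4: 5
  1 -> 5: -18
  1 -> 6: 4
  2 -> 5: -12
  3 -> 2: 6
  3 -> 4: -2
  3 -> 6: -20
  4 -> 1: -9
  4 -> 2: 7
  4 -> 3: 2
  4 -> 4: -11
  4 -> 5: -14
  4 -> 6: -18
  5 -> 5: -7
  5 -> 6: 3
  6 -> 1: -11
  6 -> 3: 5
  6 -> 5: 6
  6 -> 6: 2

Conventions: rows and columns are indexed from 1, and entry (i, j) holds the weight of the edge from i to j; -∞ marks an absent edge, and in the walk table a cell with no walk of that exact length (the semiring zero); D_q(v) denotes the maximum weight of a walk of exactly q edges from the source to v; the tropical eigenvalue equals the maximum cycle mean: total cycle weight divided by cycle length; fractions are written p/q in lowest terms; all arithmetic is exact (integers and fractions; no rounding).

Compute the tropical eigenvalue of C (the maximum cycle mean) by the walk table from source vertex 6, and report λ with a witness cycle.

q=0: [-∞, -∞, -∞, -∞, -∞, 0]
q=1: [-11, -∞, 5, -∞, 6, 2]
q=2: [-9, 11, 7, 3, 8, 9]
q=3: [-2, 13, 14, 5, 15, 11]
q=4: [0, 20, 16, 12, 17, 18]
q=5: [7, 22, 23, 14, 24, 20]
q=6: [9, 29, 25, 21, 26, 27]
Optimal cycle mean attained by: cycle 5->6->5, total 3 + 6, length 2.
Answer: λ = 9/2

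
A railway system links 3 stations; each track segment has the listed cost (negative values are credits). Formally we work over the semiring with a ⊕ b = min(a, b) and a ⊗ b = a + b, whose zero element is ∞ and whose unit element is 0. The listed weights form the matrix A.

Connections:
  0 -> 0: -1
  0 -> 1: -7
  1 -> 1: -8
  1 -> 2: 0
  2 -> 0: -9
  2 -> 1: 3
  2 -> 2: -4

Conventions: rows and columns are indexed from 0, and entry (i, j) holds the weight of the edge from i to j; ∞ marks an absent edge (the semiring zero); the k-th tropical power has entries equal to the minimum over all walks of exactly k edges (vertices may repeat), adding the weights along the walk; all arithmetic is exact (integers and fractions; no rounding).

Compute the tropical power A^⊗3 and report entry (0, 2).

A^⊗2:
  [-2, -15, -7]
  [-9, -16, -8]
  [-13, -16, -8]
A^⊗3:
  [-16, -23, -15]
  [-17, -24, -16]
  [-17, -24, -16]
Key observation: the optimum is the walk 0->1->1->2, with weight (-7) + (-8) + 0 = -15.
Optimal value attained by: walk 0->1->1->2.
Answer: (A^⊗3)[0][2] = -15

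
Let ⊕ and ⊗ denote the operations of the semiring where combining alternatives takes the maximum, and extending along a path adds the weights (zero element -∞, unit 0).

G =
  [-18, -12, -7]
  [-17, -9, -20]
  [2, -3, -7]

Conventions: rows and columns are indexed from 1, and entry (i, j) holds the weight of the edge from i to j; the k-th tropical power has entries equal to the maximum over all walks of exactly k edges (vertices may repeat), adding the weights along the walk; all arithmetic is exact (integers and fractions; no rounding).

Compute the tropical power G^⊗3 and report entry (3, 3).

G^⊗2:
  [-5, -10, -14]
  [-18, -18, -24]
  [-5, -10, -5]
G^⊗3:
  [-12, -17, -12]
  [-22, -27, -25]
  [-3, -8, -12]
Key observation: the optimum is the walk 3->1->3->3, with weight 2 + (-7) + (-7) = -12.
Optimal value attained by: walk 3->1->3->3.
Answer: (G^⊗3)[3][3] = -12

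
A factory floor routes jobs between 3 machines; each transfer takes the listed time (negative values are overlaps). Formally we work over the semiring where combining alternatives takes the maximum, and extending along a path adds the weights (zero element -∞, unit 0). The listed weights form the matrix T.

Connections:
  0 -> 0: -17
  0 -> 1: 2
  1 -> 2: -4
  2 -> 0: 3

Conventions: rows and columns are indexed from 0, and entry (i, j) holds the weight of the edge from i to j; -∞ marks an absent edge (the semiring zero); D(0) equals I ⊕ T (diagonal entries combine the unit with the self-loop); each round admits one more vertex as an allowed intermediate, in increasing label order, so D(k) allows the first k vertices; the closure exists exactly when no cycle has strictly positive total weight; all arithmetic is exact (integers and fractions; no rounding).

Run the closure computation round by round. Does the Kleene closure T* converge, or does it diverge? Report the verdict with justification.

D(0):
  [0, 2, -∞]
  [-∞, 0, -4]
  [3, -∞, 0]
D(1):
  [0, 2, -∞]
  [-∞, 0, -4]
  [3, 5, 0]
Detection: at round 2, diagonal entry (2, 2) turns strictly positive.
Key observation: the cycle 2->0->1->2 has total weight 3 + 2 + (-4), which is strictly positive.
Answer: DIVERGES — positive cycle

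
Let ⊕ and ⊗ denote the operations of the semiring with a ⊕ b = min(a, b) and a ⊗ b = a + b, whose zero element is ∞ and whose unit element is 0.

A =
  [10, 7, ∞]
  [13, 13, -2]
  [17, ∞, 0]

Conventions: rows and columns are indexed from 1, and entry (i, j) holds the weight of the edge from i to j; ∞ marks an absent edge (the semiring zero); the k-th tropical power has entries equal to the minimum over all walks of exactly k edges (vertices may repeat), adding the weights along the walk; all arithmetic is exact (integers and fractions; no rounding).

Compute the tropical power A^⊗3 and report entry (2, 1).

A^⊗2:
  [20, 17, 5]
  [15, 20, -2]
  [17, 24, 0]
A^⊗3:
  [22, 27, 5]
  [15, 22, -2]
  [17, 24, 0]
Key observation: the optimum is the walk 2->3->3->1, with weight (-2) + 0 + 17 = 15.
Optimal value attained by: walk 2->3->3->1.
Answer: (A^⊗3)[2][1] = 15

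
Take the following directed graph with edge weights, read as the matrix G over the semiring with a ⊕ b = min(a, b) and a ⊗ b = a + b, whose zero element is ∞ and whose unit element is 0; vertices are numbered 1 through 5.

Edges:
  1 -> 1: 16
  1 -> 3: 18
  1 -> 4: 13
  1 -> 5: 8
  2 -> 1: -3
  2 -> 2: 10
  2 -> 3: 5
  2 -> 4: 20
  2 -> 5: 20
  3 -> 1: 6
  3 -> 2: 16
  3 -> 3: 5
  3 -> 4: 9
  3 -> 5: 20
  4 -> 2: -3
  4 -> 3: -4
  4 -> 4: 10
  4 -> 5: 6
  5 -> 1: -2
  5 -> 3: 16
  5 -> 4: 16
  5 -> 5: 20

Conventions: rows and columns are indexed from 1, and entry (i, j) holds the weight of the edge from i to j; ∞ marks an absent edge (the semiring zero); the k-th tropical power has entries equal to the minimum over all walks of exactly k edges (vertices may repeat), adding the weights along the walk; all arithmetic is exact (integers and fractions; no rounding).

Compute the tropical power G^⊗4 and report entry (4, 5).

G^⊗2:
  [6, 10, 9, 23, 19]
  [7, 17, 10, 10, 5]
  [11, 6, 5, 14, 14]
  [-6, 7, 1, 5, 16]
  [14, 13, 12, 11, 6]
G^⊗3:
  [7, 20, 14, 18, 14]
  [3, 7, 6, 19, 15]
  [3, 11, 10, 14, 19]
  [4, 2, 1, 7, 2]
  [4, 8, 7, 21, 17]
G^⊗4:
  [12, 15, 14, 20, 15]
  [4, 16, 11, 15, 11]
  [8, 11, 10, 16, 11]
  [-1, 4, 3, 10, 12]
  [5, 18, 12, 16, 12]
Key observation: the optimum is the walk 4->2->2->1->5, with weight (-3) + 10 + (-3) + 8 = 12.
Optimal value attained by: walk 4->2->2->1->5.
Answer: (G^⊗4)[4][5] = 12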